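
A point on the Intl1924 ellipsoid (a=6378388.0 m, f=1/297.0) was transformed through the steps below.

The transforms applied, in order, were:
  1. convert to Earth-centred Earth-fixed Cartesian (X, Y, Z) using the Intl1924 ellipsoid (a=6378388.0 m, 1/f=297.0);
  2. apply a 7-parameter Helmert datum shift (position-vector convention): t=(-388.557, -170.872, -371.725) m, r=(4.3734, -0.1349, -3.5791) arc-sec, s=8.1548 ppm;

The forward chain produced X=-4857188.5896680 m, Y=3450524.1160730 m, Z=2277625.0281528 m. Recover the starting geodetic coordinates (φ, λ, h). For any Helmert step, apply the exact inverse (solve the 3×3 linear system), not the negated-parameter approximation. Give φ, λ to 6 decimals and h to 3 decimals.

φ=21.053024°, λ=144.607295°, h=2796.196 m

start: X=-4857188.5897, Y=3450524.1161, Z=2277625.0282 m
→ Helmert⁻¹: X=-4856818.8122, Y=3450630.8713, Z=2277908.1899
→ geod (Bowring, a=6378388.000): φ=21.05302400°, λ=144.60729500°, h=2796.1960 m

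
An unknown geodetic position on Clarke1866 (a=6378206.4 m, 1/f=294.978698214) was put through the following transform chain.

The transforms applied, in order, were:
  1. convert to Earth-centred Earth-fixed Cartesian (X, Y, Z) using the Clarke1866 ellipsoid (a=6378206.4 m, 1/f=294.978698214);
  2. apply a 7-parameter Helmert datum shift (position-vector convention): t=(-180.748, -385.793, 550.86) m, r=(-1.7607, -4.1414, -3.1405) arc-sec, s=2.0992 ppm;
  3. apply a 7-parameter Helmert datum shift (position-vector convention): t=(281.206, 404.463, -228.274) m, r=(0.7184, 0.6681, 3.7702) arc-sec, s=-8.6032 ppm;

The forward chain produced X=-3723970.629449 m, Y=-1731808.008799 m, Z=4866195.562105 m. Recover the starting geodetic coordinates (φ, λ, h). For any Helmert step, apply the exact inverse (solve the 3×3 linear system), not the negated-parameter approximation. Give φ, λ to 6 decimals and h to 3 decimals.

φ=50.026221°, λ=-155.059264°, h=1956.927 m

start: X=-3723970.6294, Y=-1731808.0088, Z=4866195.5621 m
→ Helmert⁻¹: X=-3724331.2997, Y=-1732142.3501, Z=4866459.6729
→ Helmert⁻¹: X=-3724018.6665, Y=-1731851.1585, Z=4865958.5863
→ geod (Bowring, a=6378206.400): φ=50.02622100°, λ=-155.05926400°, h=1956.9270 m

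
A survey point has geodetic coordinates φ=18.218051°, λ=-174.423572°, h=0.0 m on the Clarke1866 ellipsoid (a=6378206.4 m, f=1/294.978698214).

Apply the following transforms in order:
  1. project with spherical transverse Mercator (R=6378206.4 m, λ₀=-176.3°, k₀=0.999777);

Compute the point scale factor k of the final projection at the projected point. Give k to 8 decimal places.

1.00026093

start: φ=18.218051°, λ=-174.423572°, h=0.000 m
→ into tm (λ₀=-176.3°): φ=18.21805100°, λ−λ₀=1.87642800°
scale k = 1.00026093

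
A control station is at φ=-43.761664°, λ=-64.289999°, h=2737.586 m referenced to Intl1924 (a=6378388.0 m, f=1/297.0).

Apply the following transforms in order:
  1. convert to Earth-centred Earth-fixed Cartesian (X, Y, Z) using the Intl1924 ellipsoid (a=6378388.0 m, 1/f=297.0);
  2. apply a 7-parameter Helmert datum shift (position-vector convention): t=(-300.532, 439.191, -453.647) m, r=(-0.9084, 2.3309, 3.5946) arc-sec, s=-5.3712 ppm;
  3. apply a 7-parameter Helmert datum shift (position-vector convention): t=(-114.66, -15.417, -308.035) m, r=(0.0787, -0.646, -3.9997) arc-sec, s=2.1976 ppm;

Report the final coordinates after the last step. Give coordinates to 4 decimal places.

X=2002040.4300 m, Y=-4158626.7779 m, Z=-4391722.5813 m

start: φ=-43.761664°, λ=-64.289999°, h=2737.586 m
→ ECEF (a=6378388.000, f=1/297.0): X=2002506.0039, Y=-4159042.1621, Z=-4390975.2048
→ Helmert 7p (PV): X=2002217.5757, Y=-4158565.0723, Z=-4391409.5798
→ Helmert 7p (PV): X=2002040.4300, Y=-4158626.7779, Z=-4391722.5813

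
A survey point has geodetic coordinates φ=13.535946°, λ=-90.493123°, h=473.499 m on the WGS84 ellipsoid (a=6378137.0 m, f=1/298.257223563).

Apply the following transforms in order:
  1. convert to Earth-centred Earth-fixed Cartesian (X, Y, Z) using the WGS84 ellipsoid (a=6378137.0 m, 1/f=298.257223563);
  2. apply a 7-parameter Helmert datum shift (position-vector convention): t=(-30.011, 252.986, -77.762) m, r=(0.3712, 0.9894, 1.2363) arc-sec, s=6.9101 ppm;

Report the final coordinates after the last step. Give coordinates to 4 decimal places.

start: φ=13.535946°, λ=-90.493123°, h=473.499 m
→ ECEF (a=6378137.000, f=1/298.257223563): X=-53382.5117, Y=-6202341.1981, Z=1483226.3313
→ Helmert 7p (PV): X=-53368.6013, Y=-6202134.0602, Z=1483147.9126

X=-53368.6013 m, Y=-6202134.0602 m, Z=1483147.9126 m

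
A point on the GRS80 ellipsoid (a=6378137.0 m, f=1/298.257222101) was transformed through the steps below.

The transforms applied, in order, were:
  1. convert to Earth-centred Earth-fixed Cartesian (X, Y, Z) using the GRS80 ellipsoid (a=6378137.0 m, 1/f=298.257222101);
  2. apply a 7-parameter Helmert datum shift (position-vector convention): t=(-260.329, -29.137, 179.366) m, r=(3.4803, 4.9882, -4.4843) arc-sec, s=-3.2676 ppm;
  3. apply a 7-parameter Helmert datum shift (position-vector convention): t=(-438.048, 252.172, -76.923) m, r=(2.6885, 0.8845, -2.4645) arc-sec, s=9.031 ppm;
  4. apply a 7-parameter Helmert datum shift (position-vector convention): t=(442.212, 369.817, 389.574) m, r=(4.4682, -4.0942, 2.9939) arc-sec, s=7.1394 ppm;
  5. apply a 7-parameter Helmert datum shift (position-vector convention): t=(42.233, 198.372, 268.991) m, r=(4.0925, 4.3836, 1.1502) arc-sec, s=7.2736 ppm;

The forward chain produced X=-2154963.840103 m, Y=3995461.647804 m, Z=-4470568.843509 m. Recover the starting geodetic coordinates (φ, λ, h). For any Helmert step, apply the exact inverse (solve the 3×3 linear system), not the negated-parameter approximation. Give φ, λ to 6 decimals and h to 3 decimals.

start: X=-2154963.8401, Y=3995461.6478, Z=-4470568.8435 m
→ Helmert⁻¹: X=-2154873.1027, Y=3995157.5246, Z=-4470930.3796
→ Helmert⁻¹: X=-2155330.6974, Y=3994693.6117, Z=-4471331.7844
→ Helmert⁻¹: X=-2154901.7402, Y=3994321.3394, Z=-4471275.7853
→ Helmert⁻¹: X=-2154627.1500, Y=3994241.2367, Z=-4471589.2634
→ geod (Bowring, a=6378137.000): φ=-44.76793500°, λ=118.34390600°, h=3569.1140 m

φ=-44.767935°, λ=118.343906°, h=3569.114 m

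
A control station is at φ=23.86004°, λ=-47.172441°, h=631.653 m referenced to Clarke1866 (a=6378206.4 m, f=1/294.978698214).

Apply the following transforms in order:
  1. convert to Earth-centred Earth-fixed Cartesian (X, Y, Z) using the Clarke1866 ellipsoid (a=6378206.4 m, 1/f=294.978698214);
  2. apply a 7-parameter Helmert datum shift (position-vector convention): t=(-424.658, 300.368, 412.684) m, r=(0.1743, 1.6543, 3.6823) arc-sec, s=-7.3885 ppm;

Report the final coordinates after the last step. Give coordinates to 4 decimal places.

X=3967541.4169 m, Y=-4280407.7185 m, Z=2564579.8965 m

start: φ=23.860040°, λ=-47.172441°, h=631.653 m
→ ECEF (a=6378206.400, f=1/294.978698214): X=3967898.4045, Y=-4280808.3840, Z=2564221.5990
→ Helmert 7p (PV): X=3967541.4169, Y=-4280407.7185, Z=2564579.8965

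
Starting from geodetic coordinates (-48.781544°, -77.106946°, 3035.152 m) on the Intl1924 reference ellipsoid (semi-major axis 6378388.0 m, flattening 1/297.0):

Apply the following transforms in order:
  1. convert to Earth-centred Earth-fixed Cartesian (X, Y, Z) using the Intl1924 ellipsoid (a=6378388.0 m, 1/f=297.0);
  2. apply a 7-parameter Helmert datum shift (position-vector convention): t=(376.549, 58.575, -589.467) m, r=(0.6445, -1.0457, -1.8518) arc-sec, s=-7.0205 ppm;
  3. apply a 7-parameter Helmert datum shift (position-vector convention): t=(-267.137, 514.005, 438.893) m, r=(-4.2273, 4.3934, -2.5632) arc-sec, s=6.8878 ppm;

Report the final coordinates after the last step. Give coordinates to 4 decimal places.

X=939985.0890 m, Y=-4106253.3302 m, Z=-4777052.7446 m

start: φ=-48.781544°, λ=-77.106946°, h=3035.152 m
→ ECEF (a=6378388.000, f=1/297.0): X=940041.2441, Y=-4106723.3425, Z=-4776958.8680
→ Helmert 7p (PV): X=940398.5421, Y=-4106629.4496, Z=-4777522.8645
→ Helmert 7p (PV): X=939985.0890, Y=-4106253.3302, Z=-4777052.7446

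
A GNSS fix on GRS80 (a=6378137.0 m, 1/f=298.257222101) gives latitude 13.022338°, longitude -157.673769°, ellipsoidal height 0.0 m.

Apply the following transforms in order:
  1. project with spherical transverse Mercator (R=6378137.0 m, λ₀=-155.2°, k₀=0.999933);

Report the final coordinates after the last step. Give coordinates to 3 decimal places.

start: φ=13.022338°, λ=-157.673769°, h=0.000 m
→ tm (R=6378137.0, λ₀=-155.2°): E=-268353.5341, N=1450848.8703

E=-268353.534 m, N=1450848.870 m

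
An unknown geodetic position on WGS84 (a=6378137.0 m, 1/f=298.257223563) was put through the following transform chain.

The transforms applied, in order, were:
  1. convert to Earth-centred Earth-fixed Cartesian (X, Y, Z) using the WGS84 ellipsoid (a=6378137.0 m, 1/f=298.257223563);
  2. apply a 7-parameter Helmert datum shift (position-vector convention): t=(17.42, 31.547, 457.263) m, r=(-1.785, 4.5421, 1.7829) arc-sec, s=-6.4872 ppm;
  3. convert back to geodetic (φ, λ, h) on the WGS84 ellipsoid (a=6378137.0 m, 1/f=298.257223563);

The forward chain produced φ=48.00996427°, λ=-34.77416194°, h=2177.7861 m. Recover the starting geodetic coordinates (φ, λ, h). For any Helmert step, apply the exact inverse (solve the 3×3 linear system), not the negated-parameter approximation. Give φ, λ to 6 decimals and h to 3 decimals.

φ=48.007941°, λ=-34.776381°, h=1881.982 m

start: φ=48.009964°, λ=-34.774162°, h=2177.786 m
→ ECEF (a=6378137.000, f=1/298.257223563): X=3512622.7521, Y=-2438987.9215, Z=4719236.2730
→ Helmert⁻¹: X=3512503.1234, Y=-2439106.4889, Z=4718865.8619
→ geod (Bowring, a=6378137.000): φ=48.00794100°, λ=-34.77638100°, h=1881.9820 m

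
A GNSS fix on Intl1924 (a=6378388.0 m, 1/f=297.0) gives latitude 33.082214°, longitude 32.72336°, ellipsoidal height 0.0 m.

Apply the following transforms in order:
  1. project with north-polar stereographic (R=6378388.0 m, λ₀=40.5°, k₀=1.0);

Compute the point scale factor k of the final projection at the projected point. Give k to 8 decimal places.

1.29379338

start: φ=33.082214°, λ=32.723360°, h=0.000 m
→ into stereo (λ₀=40.5°): φ=33.08221400°, λ−λ₀=-7.77664000°
scale k = 1.29379338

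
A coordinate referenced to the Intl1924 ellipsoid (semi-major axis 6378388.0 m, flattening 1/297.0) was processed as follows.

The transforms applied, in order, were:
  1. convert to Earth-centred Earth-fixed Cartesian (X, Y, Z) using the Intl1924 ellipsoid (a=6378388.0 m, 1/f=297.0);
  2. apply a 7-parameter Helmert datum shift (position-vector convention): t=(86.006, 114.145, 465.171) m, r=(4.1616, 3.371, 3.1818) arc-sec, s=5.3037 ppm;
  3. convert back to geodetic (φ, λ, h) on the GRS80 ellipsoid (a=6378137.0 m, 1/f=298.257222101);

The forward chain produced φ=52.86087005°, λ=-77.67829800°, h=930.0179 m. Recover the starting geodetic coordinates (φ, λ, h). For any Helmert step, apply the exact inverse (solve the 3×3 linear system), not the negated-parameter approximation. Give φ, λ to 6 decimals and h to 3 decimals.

φ=52.859798°, λ=-77.681667°, h=389.160 m

start: φ=52.860870°, λ=-77.678298°, h=930.018 m
→ ECEF (a=6378137.000, f=1/298.257222101): X=823639.3518, Y=-3770688.7421, Z=5061951.9389
→ Helmert⁻¹: X=823408.0908, Y=-3770693.4679, Z=5061549.4580
→ geod (Bowring, a=6378388.000): φ=52.85979800°, λ=-77.68166700°, h=389.1600 m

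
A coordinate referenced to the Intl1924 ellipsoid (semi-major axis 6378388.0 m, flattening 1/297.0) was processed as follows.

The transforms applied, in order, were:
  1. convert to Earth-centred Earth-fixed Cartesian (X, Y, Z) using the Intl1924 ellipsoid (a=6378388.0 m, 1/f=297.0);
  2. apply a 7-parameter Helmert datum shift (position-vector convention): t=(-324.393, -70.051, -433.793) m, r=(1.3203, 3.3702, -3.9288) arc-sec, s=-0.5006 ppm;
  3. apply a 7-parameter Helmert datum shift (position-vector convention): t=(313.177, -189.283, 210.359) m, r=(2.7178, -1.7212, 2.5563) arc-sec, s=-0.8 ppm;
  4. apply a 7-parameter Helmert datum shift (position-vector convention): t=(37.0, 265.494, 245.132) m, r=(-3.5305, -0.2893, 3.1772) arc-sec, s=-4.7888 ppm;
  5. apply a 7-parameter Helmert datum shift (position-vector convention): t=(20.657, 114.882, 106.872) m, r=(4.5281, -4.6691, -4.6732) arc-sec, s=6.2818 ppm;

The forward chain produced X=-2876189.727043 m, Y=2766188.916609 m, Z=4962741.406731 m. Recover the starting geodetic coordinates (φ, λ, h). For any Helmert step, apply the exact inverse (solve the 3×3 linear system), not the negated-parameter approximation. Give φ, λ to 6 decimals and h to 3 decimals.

start: X=-2876189.7270, Y=2766188.9166, Z=4962741.4067 m
→ Helmert⁻¹: X=-2876142.6503, Y=2766100.4394, Z=4962607.7425
→ Helmert⁻¹: X=-2876143.8605, Y=2765807.5544, Z=4962437.7489
→ Helmert⁻¹: X=-2876383.6498, Y=2766100.0815, Z=4962218.9151
→ Helmert⁻¹: X=-2876194.4691, Y=2766148.4989, Z=4962590.4916
→ geod (Bowring, a=6378388.000): φ=51.38520700°, λ=136.11733200°, h=2676.8010 m

φ=51.385207°, λ=136.117332°, h=2676.801 m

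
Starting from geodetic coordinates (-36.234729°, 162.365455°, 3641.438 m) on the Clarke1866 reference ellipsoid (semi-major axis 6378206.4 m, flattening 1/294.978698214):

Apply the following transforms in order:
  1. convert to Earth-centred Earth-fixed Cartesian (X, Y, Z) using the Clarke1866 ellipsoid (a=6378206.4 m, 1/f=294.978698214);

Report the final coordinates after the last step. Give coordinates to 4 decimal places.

X=-4911524.5395 m, Y=1561287.2449 m, Z=-3751193.3838 m

start: φ=-36.234729°, λ=162.365455°, h=3641.438 m
→ ECEF (a=6378206.400, f=1/294.978698214): X=-4911524.5395, Y=1561287.2449, Z=-3751193.3838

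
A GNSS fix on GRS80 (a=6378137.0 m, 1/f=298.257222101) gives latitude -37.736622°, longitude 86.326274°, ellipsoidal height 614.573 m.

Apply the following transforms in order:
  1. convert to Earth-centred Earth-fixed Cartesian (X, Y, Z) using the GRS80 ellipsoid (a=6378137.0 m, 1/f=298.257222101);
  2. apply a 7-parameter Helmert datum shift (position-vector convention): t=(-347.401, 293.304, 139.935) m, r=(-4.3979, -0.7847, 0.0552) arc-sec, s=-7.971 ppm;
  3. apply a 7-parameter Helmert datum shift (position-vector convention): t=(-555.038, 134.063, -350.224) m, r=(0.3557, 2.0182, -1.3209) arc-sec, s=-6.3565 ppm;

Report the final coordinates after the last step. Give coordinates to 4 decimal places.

X=322732.9373 m, Y=5040758.2898 m, Z=-3882997.9783 m

start: φ=-37.736622°, λ=86.326274°, h=614.573 m
→ ECEF (a=6378137.000, f=1/298.257222101): X=323632.2990, Y=5040481.2153, Z=-3882742.6089
→ Helmert 7p (PV): X=323295.7405, Y=5040651.6425, Z=-3882677.9637
→ Helmert 7p (PV): X=322732.9373, Y=5040758.2898, Z=-3882997.9783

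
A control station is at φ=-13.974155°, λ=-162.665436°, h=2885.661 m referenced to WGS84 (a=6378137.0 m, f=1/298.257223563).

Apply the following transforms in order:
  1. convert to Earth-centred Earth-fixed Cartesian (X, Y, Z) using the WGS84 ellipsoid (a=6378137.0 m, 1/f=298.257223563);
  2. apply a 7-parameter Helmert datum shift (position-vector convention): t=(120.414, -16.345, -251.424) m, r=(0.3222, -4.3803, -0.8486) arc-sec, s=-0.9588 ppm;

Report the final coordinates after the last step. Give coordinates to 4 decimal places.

start: φ=-13.974155°, λ=-162.665436°, h=2885.661 m
→ ECEF (a=6378137.000, f=1/298.257223563): X=-5912087.3532, Y=-1845323.3794, Z=-1530903.9841
→ Helmert 7p (PV): X=-5911936.3518, Y=-1845311.2407, Z=-1531282.3735

X=-5911936.3518 m, Y=-1845311.2407 m, Z=-1531282.3735 m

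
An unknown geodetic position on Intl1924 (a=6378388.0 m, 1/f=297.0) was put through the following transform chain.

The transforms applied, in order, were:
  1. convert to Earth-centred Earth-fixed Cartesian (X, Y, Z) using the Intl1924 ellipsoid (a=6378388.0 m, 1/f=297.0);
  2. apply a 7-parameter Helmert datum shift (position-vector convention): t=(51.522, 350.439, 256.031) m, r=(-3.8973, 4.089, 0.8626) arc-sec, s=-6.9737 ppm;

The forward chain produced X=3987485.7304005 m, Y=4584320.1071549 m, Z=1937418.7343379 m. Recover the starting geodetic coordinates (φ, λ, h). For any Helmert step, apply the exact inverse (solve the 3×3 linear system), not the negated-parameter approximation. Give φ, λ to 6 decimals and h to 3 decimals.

start: X=3987485.7304, Y=4584320.1072, Z=1937418.7343 m
→ Helmert⁻¹: X=3987442.7799, Y=4583948.3547, Z=1937341.8719
→ geod (Bowring, a=6378388.000): φ=17.79835800°, λ=48.98094500°, h=559.9270 m

φ=17.798358°, λ=48.980945°, h=559.927 m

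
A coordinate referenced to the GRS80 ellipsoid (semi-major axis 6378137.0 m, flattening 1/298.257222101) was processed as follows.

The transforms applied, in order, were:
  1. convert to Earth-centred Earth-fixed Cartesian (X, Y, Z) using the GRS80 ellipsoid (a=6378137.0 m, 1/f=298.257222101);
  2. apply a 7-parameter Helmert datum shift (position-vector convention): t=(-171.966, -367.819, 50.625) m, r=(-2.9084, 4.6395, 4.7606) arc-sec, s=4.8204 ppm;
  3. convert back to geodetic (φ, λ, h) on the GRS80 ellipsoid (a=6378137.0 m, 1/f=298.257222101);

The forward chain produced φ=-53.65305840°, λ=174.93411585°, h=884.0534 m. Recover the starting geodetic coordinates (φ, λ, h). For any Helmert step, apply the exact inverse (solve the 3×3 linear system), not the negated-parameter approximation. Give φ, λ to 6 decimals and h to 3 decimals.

φ=-53.655543°, λ=174.925783°, h=812.316 m

start: φ=-53.653058°, λ=174.934116°, h=884.053 m
→ ECEF (a=6378137.000, f=1/298.257222101): X=-3774110.3150, Y=334565.3594, Z=-5114663.9887
→ Helmert⁻¹: X=-3773797.3771, Y=335090.7832, Z=-5114770.1177
→ geod (Bowring, a=6378137.000): φ=-53.65554300°, λ=174.92578300°, h=812.3160 m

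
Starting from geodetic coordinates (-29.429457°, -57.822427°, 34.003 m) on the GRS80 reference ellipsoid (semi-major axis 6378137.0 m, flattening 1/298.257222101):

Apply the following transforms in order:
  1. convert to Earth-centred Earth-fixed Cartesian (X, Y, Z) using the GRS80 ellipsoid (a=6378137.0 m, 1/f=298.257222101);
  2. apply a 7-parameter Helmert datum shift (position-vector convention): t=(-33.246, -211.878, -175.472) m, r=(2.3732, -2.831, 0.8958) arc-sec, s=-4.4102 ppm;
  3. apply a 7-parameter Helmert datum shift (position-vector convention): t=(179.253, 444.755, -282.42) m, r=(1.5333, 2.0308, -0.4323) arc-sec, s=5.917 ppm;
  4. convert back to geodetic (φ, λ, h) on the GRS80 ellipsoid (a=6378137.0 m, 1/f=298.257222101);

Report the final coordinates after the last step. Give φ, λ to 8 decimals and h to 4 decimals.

start: φ=-29.429457°, λ=-57.822427°, h=34.003 m
→ ECEF (a=6378137.000, f=1/298.257222101): X=2960755.7488, Y=-4705684.1780, Z=-3115463.5592
→ Helmert 7p (PV): X=2960772.6416, Y=-4705826.5995, Z=-3115638.7965
→ Helmert 7p (PV): X=2960928.8752, Y=-4705392.7335, Z=-3116003.7841
→ geod (Bowring, a=6378137.000): φ=-29.43438651°, λ=-57.81931726°, h=164.9266 m

φ=-29.43438651°, λ=-57.81931726°, h=164.9266 m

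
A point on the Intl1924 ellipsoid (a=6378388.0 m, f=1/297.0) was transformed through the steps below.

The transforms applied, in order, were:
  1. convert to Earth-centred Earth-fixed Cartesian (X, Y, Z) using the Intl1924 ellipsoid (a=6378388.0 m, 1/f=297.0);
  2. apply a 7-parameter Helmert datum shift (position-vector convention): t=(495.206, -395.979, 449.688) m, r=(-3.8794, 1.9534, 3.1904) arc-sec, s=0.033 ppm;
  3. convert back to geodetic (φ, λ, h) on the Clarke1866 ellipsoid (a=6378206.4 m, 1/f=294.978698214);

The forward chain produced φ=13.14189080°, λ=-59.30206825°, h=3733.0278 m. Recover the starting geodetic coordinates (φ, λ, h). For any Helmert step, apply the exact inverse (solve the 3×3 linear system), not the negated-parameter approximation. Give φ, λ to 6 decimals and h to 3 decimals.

φ=13.137915°, λ=-59.305252°, h=2863.568 m

start: φ=13.141891°, λ=-59.302068°, h=3733.028 m
→ ECEF (a=6378206.400, f=1/294.978698214): X=3173282.2765, Y=-5344855.9514, Z=1441455.4906
→ Helmert⁻¹: X=3172690.6531, Y=-5344535.9705, Z=1440935.2823
→ geod (Bowring, a=6378388.000): φ=13.13791500°, λ=-59.30525200°, h=2863.5680 m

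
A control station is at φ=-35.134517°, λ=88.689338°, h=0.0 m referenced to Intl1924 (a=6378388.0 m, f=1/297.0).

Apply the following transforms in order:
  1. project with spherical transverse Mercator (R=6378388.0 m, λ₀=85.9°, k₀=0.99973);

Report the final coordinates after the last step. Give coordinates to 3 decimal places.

E=253909.433 m, N=-3913812.944 m

start: φ=-35.134517°, λ=88.689338°, h=0.000 m
→ tm (R=6378388.0, λ₀=85.9°): E=253909.4329, N=-3913812.9436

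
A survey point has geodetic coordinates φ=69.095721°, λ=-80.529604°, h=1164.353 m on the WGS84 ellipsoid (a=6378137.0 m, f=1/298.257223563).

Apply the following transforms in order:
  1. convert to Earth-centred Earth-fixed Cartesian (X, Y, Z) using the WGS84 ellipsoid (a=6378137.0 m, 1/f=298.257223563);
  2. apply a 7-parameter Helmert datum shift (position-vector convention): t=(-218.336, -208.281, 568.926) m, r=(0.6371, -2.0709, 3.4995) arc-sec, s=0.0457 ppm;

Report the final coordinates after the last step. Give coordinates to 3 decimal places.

start: φ=69.095721°, λ=-80.529604°, h=1164.353 m
→ ECEF (a=6378137.000, f=1/298.257223563): X=375617.3738, Y=-2251747.4930, Z=5936878.8330
→ Helmert 7p (PV): X=375377.6519, Y=-2251967.8416, Z=5937444.8464

X=375377.652 m, Y=-2251967.842 m, Z=5937444.846 m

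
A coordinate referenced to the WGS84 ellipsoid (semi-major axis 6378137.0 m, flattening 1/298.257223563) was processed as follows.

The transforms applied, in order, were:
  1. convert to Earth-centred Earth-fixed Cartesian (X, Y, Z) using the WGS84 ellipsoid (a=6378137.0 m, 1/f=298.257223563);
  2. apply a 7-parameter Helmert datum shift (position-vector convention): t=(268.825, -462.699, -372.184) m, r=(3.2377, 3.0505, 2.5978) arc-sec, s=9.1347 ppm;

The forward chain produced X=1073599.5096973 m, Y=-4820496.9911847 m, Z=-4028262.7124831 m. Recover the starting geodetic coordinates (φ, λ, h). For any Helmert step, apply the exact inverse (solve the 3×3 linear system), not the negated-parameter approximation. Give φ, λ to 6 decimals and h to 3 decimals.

φ=-39.390818°, λ=-77.446345°, h=2867.160 m

start: X=1073599.5097, Y=-4820496.9912, Z=-4028262.7125 m
→ Helmert⁻¹: X=1073319.7415, Y=-4820067.0040, Z=-4027762.2020
→ geod (Bowring, a=6378137.000): φ=-39.39081800°, λ=-77.44634500°, h=2867.1600 m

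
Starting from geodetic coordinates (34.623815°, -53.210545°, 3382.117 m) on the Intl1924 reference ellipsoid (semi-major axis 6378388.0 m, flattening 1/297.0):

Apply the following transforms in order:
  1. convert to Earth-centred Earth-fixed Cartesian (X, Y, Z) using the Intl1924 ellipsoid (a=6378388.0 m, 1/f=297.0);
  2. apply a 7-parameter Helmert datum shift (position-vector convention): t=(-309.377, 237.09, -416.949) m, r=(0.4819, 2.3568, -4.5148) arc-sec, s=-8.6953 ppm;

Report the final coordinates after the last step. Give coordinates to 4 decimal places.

X=3148063.5125 m, Y=-4210040.5036 m, Z=3605086.2233 m

start: φ=34.623815°, λ=-53.210545°, h=3382.117 m
→ ECEF (a=6378388.000, f=1/297.0): X=3148451.2233, Y=-4210236.8653, Z=3605580.3345
→ Helmert 7p (PV): X=3148063.5125, Y=-4210040.5036, Z=3605086.2233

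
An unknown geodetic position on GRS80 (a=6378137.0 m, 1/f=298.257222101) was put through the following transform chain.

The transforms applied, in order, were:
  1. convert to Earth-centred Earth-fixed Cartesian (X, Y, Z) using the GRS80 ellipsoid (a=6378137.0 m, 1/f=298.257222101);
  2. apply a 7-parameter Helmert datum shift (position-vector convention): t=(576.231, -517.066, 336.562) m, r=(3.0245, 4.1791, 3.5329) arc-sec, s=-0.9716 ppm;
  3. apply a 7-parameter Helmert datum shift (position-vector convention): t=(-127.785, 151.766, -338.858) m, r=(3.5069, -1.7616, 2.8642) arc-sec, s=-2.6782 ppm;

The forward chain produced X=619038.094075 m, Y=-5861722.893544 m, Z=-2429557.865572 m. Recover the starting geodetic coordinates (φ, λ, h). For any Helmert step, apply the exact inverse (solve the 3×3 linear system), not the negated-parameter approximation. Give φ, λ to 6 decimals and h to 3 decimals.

start: X=619038.0941, Y=-5861722.8935, Z=-2429557.8656 m
→ Helmert⁻¹: X=619065.3923, Y=-5861940.2551, Z=-2429131.1363
→ Helmert⁻¹: X=618438.5881, Y=-5861475.0990, Z=-2429371.5808
→ geod (Bowring, a=6378137.000): φ=-22.53621100°, λ=-83.97706100°, h=27.1720 m

φ=-22.536211°, λ=-83.977061°, h=27.172 m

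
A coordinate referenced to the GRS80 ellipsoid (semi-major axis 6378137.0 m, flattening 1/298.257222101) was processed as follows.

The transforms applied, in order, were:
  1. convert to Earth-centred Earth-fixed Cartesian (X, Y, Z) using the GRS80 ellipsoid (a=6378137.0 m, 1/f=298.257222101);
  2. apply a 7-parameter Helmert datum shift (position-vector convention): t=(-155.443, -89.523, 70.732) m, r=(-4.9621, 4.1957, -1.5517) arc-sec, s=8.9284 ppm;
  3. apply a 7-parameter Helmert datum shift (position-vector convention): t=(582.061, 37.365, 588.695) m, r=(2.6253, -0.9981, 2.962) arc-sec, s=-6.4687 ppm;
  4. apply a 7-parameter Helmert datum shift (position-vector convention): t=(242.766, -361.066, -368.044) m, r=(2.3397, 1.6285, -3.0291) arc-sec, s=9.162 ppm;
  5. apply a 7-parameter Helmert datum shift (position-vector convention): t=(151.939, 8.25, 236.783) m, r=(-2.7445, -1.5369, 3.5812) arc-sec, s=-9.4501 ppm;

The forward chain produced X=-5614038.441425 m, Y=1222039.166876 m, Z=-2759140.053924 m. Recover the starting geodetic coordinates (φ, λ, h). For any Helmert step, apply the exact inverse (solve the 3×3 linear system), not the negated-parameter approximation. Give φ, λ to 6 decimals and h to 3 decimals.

φ=-25.803570°, λ=167.716474°, h=572.623 m

start: X=-5614038.4414, Y=1222039.1669, Z=-2759140.0539 m
→ Helmert⁻¹: X=-5614242.7761, Y=1222176.6557, Z=-2759344.8193
→ Helmert⁻¹: X=-5614430.2715, Y=1222412.7742, Z=-2759009.6909
→ Helmert⁻¹: X=-5615044.4538, Y=1222428.8258, Z=-2759604.6251
→ Helmert⁻¹: X=-5614791.9395, Y=1222531.5853, Z=-2759735.5198
→ geod (Bowring, a=6378137.000): φ=-25.80357000°, λ=167.71647400°, h=572.6230 m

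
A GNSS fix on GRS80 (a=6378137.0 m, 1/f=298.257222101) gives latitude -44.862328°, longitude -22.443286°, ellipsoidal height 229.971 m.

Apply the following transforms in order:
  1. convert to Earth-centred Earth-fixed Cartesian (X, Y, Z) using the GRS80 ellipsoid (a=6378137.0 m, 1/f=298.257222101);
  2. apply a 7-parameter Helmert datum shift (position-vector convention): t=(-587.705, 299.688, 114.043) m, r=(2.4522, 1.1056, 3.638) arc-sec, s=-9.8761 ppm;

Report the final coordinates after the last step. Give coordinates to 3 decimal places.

X=4184934.053 m, Y=-1728418.598 m, Z=-4476563.963 m

start: φ=-44.862328°, λ=-22.443286°, h=229.971 m
→ ECEF (a=6378137.000, f=1/298.257222101): X=4185556.5978, Y=-1728862.4039, Z=-4476679.2299
→ Helmert 7p (PV): X=4184934.0531, Y=-1728418.5984, Z=-4476563.9631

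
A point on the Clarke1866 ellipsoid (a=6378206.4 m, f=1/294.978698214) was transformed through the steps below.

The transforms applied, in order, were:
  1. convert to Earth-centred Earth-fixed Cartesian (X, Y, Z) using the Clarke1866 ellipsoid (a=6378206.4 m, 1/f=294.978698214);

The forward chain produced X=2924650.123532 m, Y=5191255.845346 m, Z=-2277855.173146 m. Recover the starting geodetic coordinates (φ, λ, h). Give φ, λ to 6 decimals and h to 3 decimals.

start: X=2924650.1235, Y=5191255.8453, Z=-2277855.1731 m
→ geod (Bowring, a=6378206.400): φ=-21.05151000°, λ=60.60395600°, h=3539.3960 m

φ=-21.051510°, λ=60.603956°, h=3539.396 m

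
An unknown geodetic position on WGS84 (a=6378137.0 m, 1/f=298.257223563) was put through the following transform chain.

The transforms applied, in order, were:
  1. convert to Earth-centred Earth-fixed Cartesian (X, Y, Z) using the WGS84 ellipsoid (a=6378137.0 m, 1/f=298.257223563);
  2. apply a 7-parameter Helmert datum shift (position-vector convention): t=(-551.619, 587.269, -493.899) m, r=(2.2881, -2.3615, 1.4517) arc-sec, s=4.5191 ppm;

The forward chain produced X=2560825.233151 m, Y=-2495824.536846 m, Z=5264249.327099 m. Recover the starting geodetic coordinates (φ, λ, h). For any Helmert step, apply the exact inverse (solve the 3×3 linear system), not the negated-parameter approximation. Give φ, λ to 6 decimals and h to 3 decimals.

φ=55.987720°, λ=-44.263161°, h=1254.959 m

start: X=2560825.2332, Y=-2495824.5368, Z=5264249.3271 m
→ Helmert⁻¹: X=2561407.9827, Y=-2496360.1500, Z=5264717.8012
→ geod (Bowring, a=6378137.000): φ=55.98772000°, λ=-44.26316100°, h=1254.9590 m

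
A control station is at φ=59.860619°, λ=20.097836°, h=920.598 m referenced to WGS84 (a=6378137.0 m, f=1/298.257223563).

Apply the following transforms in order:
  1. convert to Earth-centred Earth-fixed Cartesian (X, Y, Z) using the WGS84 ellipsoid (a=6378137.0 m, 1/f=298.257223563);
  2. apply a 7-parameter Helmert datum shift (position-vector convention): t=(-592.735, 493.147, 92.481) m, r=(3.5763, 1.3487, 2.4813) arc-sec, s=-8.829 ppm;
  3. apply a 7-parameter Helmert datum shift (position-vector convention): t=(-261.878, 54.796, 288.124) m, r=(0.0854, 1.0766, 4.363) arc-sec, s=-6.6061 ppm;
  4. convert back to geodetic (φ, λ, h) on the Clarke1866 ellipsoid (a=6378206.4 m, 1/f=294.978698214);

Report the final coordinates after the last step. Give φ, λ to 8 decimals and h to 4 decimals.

φ=59.86867858°, λ=20.11213149°, h=951.4976 m

start: φ=59.860619°, λ=20.097836°, h=920.598 m
→ ECEF (a=6378137.000, f=1/298.257223563): X=3015478.5038, Y=1103379.2861, Z=5493492.6280
→ Helmert 7p (PV): X=3014881.7918, Y=1103803.7188, Z=5493536.0206
→ Helmert 7p (PV): X=3014605.3226, Y=1103912.7201, Z=5493772.5746
→ geod (Bowring, a=6378206.400): φ=59.86867858°, λ=20.11213149°, h=951.4976 m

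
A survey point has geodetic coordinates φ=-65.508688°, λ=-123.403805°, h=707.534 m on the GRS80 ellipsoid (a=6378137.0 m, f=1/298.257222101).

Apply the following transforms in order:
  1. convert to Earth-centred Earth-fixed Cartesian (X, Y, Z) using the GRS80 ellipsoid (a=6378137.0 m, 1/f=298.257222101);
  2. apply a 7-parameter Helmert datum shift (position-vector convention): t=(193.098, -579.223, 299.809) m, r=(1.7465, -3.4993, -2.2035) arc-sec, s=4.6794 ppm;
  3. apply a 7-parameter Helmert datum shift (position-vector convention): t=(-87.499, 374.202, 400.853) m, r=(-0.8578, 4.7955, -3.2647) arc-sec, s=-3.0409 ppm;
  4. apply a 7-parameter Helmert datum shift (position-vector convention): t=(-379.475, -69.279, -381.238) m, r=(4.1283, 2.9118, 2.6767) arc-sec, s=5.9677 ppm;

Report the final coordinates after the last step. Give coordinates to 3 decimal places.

start: φ=-65.508688°, λ=-123.403805°, h=707.534 m
→ ECEF (a=6378137.000, f=1/298.257222101): X=-1459880.7109, Y=-2213705.4064, Z=-5782094.8073
→ Helmert 7p (PV): X=-1459619.9989, Y=-2214230.4336, Z=-5781865.5663
→ Helmert 7p (PV): X=-1459872.5291, Y=-2213850.4412, Z=-5781403.9879
→ Helmert 7p (PV): X=-1460313.6022, Y=-2213836.1637, Z=-5781843.4283

X=-1460313.602 m, Y=-2213836.164 m, Z=-5781843.428 m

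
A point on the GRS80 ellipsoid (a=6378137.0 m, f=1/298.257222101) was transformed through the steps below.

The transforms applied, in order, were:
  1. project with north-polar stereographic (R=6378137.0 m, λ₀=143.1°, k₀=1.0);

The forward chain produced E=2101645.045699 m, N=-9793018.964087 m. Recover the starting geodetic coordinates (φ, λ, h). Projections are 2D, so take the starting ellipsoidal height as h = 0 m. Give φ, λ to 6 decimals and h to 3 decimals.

φ=13.723286°, λ=155.212326°, h=0.000 m

start: E=2101645.0457, N=-9793018.9641 m
→ stereo⁻¹: φ=13.72328600°, λ=155.21232600°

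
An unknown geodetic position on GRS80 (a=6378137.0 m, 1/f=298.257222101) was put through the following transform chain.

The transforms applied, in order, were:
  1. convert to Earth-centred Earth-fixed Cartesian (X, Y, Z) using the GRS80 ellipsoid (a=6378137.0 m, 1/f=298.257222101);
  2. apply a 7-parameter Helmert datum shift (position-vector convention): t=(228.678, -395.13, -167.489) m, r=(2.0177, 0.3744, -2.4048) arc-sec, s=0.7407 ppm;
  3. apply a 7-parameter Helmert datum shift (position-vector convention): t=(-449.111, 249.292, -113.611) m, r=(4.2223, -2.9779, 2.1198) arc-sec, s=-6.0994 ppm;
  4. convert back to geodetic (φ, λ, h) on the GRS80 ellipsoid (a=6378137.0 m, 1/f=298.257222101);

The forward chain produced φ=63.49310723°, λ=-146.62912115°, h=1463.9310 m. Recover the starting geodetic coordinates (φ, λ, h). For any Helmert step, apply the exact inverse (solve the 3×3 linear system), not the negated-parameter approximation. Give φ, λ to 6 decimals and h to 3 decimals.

φ=63.497904°, λ=-146.631144°, h=1632.095 m

start: φ=63.493107°, λ=-146.629121°, h=1463.931 m
→ ECEF (a=6378137.000, f=1/298.257222101): X=-2384215.5040, Y=-1570362.3806, Z=5686030.4651
→ Helmert⁻¹: X=-2383714.9788, Y=-1570480.3558, Z=5686245.3209
→ Helmert⁻¹: X=-2383933.9077, Y=-1570056.2316, Z=5686419.6292
→ geod (Bowring, a=6378137.000): φ=63.49790400°, λ=-146.63114400°, h=1632.0950 m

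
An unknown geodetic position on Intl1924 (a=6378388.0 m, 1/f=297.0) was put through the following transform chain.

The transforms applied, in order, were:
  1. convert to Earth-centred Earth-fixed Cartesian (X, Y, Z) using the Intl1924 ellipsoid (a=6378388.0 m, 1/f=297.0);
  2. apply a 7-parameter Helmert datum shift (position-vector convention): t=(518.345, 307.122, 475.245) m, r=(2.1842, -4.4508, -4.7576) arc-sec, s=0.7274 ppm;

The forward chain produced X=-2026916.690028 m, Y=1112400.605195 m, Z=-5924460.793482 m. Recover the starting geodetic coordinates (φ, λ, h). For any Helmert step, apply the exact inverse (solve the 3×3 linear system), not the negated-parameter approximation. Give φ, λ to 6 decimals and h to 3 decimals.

φ=-68.809843°, λ=151.258454°, h=454.270 m

start: X=-2026916.6900, Y=1112400.6052, Z=-5924460.7935 m
→ Helmert⁻¹: X=-2027587.0567, Y=1111983.1664, Z=-5924899.7524
→ geod (Bowring, a=6378388.000): φ=-68.80984300°, λ=151.25845400°, h=454.2700 m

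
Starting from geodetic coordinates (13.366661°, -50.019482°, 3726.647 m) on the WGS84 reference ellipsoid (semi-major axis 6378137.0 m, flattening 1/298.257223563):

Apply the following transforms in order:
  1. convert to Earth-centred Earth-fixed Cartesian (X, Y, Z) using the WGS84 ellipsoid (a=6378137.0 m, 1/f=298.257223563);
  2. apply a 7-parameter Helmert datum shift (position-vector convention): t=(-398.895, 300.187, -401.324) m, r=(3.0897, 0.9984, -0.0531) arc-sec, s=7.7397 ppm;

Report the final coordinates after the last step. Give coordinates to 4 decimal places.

X=3989790.8446 m, Y=-4758323.8301 m, Z=1465281.4974 m

start: φ=13.366661°, λ=-50.019482°, h=3726.647 m
→ ECEF (a=6378137.000, f=1/298.257223563): X=3990152.9871, Y=-4758564.2038, Z=1465762.0713
→ Helmert 7p (PV): X=3989790.8446, Y=-4758323.8301, Z=1465281.4974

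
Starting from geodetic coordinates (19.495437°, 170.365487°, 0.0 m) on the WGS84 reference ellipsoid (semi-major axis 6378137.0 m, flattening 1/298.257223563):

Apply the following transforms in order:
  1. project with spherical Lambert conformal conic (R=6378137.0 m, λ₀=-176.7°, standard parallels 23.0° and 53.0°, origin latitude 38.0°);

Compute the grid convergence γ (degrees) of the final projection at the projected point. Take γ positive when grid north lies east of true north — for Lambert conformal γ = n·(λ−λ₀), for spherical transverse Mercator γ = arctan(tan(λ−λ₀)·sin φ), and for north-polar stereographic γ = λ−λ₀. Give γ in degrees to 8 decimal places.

start: φ=19.495437°, λ=170.365487°, h=0.000 m
→ into lcc (λ₀=-176.7°): φ=19.49543700°, λ−λ₀=-12.93451300°
convergence γ = -8.05781654°

-8.05781654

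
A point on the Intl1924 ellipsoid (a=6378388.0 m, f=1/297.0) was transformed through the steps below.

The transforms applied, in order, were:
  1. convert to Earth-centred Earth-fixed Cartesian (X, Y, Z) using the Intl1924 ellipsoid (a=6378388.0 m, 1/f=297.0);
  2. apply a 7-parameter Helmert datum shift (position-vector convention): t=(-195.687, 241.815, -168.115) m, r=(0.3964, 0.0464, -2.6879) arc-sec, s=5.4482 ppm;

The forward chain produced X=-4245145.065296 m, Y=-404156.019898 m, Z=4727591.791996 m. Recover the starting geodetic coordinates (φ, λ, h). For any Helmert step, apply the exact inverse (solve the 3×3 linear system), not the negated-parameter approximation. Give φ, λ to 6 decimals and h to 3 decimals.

φ=48.143492°, λ=-174.557480°, h=144.745 m

start: X=-4245145.0653, Y=-404156.0199, Z=4727591.7920 m
→ Helmert⁻¹: X=-4244922.0442, Y=-404441.8628, Z=4727733.9717
→ geod (Bowring, a=6378388.000): φ=48.14349200°, λ=-174.55748000°, h=144.7450 m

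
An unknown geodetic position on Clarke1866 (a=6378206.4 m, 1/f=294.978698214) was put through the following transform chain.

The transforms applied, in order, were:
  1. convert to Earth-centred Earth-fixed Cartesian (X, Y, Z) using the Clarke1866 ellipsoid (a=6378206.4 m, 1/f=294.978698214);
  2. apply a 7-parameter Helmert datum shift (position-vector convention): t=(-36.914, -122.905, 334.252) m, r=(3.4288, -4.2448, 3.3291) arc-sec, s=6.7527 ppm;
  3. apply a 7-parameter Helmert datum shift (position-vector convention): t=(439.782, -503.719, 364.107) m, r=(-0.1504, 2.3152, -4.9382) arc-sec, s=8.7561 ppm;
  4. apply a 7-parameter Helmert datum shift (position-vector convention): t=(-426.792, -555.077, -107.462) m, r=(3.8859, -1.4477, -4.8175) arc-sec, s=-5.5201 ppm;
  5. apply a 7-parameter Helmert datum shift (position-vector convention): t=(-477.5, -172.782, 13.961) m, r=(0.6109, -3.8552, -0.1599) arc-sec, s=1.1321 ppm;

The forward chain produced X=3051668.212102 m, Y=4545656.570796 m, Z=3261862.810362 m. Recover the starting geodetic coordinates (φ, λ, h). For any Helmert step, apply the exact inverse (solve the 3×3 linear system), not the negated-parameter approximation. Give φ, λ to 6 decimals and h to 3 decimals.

start: X=3051668.2121, Y=4545656.5708, Z=3261862.8104 m
→ Helmert⁻¹: X=3052199.6971, Y=4545836.2331, Z=3261774.6459
→ Helmert⁻¹: X=3052560.0446, Y=4546549.1522, Z=3261793.0349
→ Helmert⁻¹: X=3051948.0684, Y=4547083.7459, Z=3261437.9426
→ Helmert⁻¹: X=3052104.8728, Y=4547180.8920, Z=3260943.2700
→ geod (Bowring, a=6378206.400): φ=30.94262200°, λ=56.13016600°, h=1323.4280 m

φ=30.942622°, λ=56.130166°, h=1323.428 m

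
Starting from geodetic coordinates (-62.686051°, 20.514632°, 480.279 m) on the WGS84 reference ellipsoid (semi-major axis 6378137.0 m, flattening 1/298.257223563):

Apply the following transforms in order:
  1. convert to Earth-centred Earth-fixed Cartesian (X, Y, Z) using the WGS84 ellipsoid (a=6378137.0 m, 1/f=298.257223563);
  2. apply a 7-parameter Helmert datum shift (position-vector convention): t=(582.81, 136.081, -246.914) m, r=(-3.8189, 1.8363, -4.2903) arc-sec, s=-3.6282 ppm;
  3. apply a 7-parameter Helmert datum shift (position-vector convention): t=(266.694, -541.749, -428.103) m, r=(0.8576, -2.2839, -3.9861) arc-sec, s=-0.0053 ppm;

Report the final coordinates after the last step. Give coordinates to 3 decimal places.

X=2749476.917 m, Y=1027852.789 m, Z=-5645096.559 m

start: φ=-62.686051°, λ=20.514632°, h=480.279 m
→ ECEF (a=6378137.000, f=1/298.257223563): X=2748583.8823, Y=1028453.5260, Z=-5644433.2561
→ Helmert 7p (PV): X=2749127.8615, Y=1028424.2016, Z=-5644703.2018
→ Helmert 7p (PV): X=2749476.9172, Y=1027852.7891, Z=-5645096.5588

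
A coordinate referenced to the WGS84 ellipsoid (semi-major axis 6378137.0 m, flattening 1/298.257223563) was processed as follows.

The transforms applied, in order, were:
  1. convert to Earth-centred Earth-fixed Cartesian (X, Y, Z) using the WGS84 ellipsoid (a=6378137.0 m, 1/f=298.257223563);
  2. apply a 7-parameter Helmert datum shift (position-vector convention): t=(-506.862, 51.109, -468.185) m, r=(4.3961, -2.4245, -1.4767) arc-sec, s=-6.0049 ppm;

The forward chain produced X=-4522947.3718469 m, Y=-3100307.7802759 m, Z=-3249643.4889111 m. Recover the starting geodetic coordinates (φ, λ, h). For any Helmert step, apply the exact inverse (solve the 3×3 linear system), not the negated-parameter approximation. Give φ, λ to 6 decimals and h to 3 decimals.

φ=-30.817784°, λ=-145.566634°, h=1005.228 m

start: X=-4522947.3718, Y=-3100307.7803, Z=-3249643.4889 m
→ Helmert⁻¹: X=-4522483.6604, Y=-3100479.1315, Z=-3249075.5762
→ geod (Bowring, a=6378137.000): φ=-30.81778400°, λ=-145.56663400°, h=1005.2280 m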